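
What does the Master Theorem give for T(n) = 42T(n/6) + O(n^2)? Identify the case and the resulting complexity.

Master Theorem for T(n) = 42T(n/6) + O(n^2):

a = 42, b = 6, c = 2
log_b(a) = log_6(42) = 2.0860

Case 1: c = 2 < log_6(42) = 2.0860
T(n) = O(n^(log_6 42))

For T(n) = 42T(n/6) + O(n^2): log_6(42) = 2.0860. This is Case 1 of the Master Theorem (c < log_b(a), work dominated by leaves), giving O(n^(log_6 42)).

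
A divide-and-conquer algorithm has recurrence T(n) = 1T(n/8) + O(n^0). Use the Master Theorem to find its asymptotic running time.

Master Theorem for T(n) = 1T(n/8) + O(n^0):

a = 1, b = 8, c = 0
log_b(a) = log_8(1) = 0.0000

Case 2: c = 0 = log_8(1) = 0.0000
T(n) = O(n^0 log n) = O(log n)

For T(n) = 1T(n/8) + O(n^0): log_8(1) = 0.0000. This is Case 2 of the Master Theorem (c = log_b(a), equal work at all levels), giving O(log n).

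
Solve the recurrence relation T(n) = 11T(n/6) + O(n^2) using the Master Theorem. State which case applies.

Master Theorem for T(n) = 11T(n/6) + O(n^2):

a = 11, b = 6, c = 2
log_b(a) = log_6(11) = 1.3383

Case 3: c = 2 > log_6(11) = 1.3383
T(n) = O(n^2) = O(n^2)

For T(n) = 11T(n/6) + O(n^2): log_6(11) = 1.3383. This is Case 3 of the Master Theorem (c > log_b(a), work dominated by root), giving O(n^2).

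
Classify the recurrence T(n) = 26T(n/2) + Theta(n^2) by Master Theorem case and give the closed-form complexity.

Master Theorem for T(n) = 26T(n/2) + O(n^2):

a = 26, b = 2, c = 2
log_b(a) = log_2(26) = 4.7004

Case 1: c = 2 < log_2(26) = 4.7004
T(n) = O(n^(log_2 26))

For T(n) = 26T(n/2) + O(n^2): log_2(26) = 4.7004. This is Case 1 of the Master Theorem (c < log_b(a), work dominated by leaves), giving O(n^(log_2 26)).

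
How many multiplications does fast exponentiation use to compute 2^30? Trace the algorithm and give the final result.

Computing 2^30 by squaring (build up from 2^1; each line after the first costs one multiplication):

2^1 = 2
2^2 = (2^1)^2 = 2^2 = 4
2^3 = 2 * 2^2 = 2 * 4 = 8
2^6 = (2^3)^2 = 8^2 = 64
2^7 = 2 * 2^6 = 2 * 64 = 128
2^14 = (2^7)^2 = 128^2 = 16384
2^15 = 2 * 2^14 = 2 * 16384 = 32768
2^30 = (2^15)^2 = 32768^2 = 1073741824

Result: 1073741824
Multiplications needed: 7 (7 lines after 2^1)

2^30 = 1073741824. Using exponentiation by squaring, this requires 7 multiplications. The key idea: if the exponent is even, square the half-power; if odd, multiply by the base once.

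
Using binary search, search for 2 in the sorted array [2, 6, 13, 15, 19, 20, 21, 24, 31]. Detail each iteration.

Binary search for 2 in [2, 6, 13, 15, 19, 20, 21, 24, 31]:

lo=0, hi=8, mid=4, arr[mid]=19 -> 19 > 2, search left half
lo=0, hi=3, mid=1, arr[mid]=6 -> 6 > 2, search left half
lo=0, hi=0, mid=0, arr[mid]=2 -> Found target at index 0!

Binary search finds 2 at index 0 after 3 comparisons. The search repeatedly halves the search space by comparing with the middle element.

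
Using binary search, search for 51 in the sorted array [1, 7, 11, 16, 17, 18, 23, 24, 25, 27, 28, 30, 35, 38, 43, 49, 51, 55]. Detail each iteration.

Binary search for 51 in [1, 7, 11, 16, 17, 18, 23, 24, 25, 27, 28, 30, 35, 38, 43, 49, 51, 55]:

lo=0, hi=17, mid=8, arr[mid]=25 -> 25 < 51, search right half
lo=9, hi=17, mid=13, arr[mid]=38 -> 38 < 51, search right half
lo=14, hi=17, mid=15, arr[mid]=49 -> 49 < 51, search right half
lo=16, hi=17, mid=16, arr[mid]=51 -> Found target at index 16!

Binary search finds 51 at index 16 after 4 comparisons. The search repeatedly halves the search space by comparing with the middle element.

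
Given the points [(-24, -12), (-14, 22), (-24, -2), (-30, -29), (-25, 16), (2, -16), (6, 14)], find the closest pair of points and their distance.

Computing all pairwise distances among 7 points:

d((-24, -12), (-14, 22)) = 35.4401
d((-24, -12), (-24, -2)) = 10.0 <-- minimum
d((-24, -12), (-30, -29)) = 18.0278
d((-24, -12), (-25, 16)) = 28.0179
d((-24, -12), (2, -16)) = 26.3059
d((-24, -12), (6, 14)) = 39.6989
d((-14, 22), (-24, -2)) = 26.0
d((-14, 22), (-30, -29)) = 53.4509
d((-14, 22), (-25, 16)) = 12.53
d((-14, 22), (2, -16)) = 41.2311
d((-14, 22), (6, 14)) = 21.5407
d((-24, -2), (-30, -29)) = 27.6586
d((-24, -2), (-25, 16)) = 18.0278
d((-24, -2), (2, -16)) = 29.5296
d((-24, -2), (6, 14)) = 34.0
d((-30, -29), (-25, 16)) = 45.2769
d((-30, -29), (2, -16)) = 34.5398
d((-30, -29), (6, 14)) = 56.0803
d((-25, 16), (2, -16)) = 41.8688
d((-25, 16), (6, 14)) = 31.0644
d((2, -16), (6, 14)) = 30.2655

Closest pair: (-24, -12) and (-24, -2) with distance 10.0

The closest pair is (-24, -12) and (-24, -2) with Euclidean distance 10.0. For 7 points, brute-force pairwise comparison is shown above. For large n, the divide-and-conquer algorithm (sort by x, recurse on halves, check the dividing strip) achieves O(n log n).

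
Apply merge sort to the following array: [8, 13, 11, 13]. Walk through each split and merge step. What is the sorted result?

Merge sort trace:

Split: [8, 13, 11, 13] -> [8, 13] and [11, 13]
  Split: [8, 13] -> [8] and [13]
  Merge: [8] + [13] -> [8, 13]
  Split: [11, 13] -> [11] and [13]
  Merge: [11] + [13] -> [11, 13]
Merge: [8, 13] + [11, 13] -> [8, 11, 13, 13]

Final sorted array: [8, 11, 13, 13]

The merge sort proceeds by recursively splitting the array and merging sorted halves.
After all merges, the sorted array is [8, 11, 13, 13].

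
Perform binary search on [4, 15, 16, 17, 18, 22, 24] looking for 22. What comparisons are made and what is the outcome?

Binary search for 22 in [4, 15, 16, 17, 18, 22, 24]:

lo=0, hi=6, mid=3, arr[mid]=17 -> 17 < 22, search right half
lo=4, hi=6, mid=5, arr[mid]=22 -> Found target at index 5!

Binary search finds 22 at index 5 after 2 comparisons. The search repeatedly halves the search space by comparing with the middle element.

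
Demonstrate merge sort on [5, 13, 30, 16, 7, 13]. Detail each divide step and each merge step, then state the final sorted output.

Merge sort trace:

Split: [5, 13, 30, 16, 7, 13] -> [5, 13, 30] and [16, 7, 13]
  Split: [5, 13, 30] -> [5] and [13, 30]
    Split: [13, 30] -> [13] and [30]
    Merge: [13] + [30] -> [13, 30]
  Merge: [5] + [13, 30] -> [5, 13, 30]
  Split: [16, 7, 13] -> [16] and [7, 13]
    Split: [7, 13] -> [7] and [13]
    Merge: [7] + [13] -> [7, 13]
  Merge: [16] + [7, 13] -> [7, 13, 16]
Merge: [5, 13, 30] + [7, 13, 16] -> [5, 7, 13, 13, 16, 30]

Final sorted array: [5, 7, 13, 13, 16, 30]

The merge sort proceeds by recursively splitting the array and merging sorted halves.
After all merges, the sorted array is [5, 7, 13, 13, 16, 30].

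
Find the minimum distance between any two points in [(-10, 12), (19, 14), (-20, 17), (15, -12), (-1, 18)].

Computing all pairwise distances among 5 points:

d((-10, 12), (19, 14)) = 29.0689
d((-10, 12), (-20, 17)) = 11.1803
d((-10, 12), (15, -12)) = 34.6554
d((-10, 12), (-1, 18)) = 10.8167 <-- minimum
d((19, 14), (-20, 17)) = 39.1152
d((19, 14), (15, -12)) = 26.3059
d((19, 14), (-1, 18)) = 20.3961
d((-20, 17), (15, -12)) = 45.4533
d((-20, 17), (-1, 18)) = 19.0263
d((15, -12), (-1, 18)) = 34.0

Closest pair: (-10, 12) and (-1, 18) with distance 10.8167

The closest pair is (-10, 12) and (-1, 18) with Euclidean distance 10.8167. For 5 points, brute-force pairwise comparison is shown above. For large n, the divide-and-conquer algorithm (sort by x, recurse on halves, check the dividing strip) achieves O(n log n).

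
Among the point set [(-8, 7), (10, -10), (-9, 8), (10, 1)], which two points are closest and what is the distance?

Computing all pairwise distances among 4 points:

d((-8, 7), (10, -10)) = 24.7588
d((-8, 7), (-9, 8)) = 1.4142 <-- minimum
d((-8, 7), (10, 1)) = 18.9737
d((10, -10), (-9, 8)) = 26.1725
d((10, -10), (10, 1)) = 11.0
d((-9, 8), (10, 1)) = 20.2485

Closest pair: (-8, 7) and (-9, 8) with distance 1.4142

The closest pair is (-8, 7) and (-9, 8) with Euclidean distance 1.4142. For 4 points, brute-force pairwise comparison is shown above. For large n, the divide-and-conquer algorithm (sort by x, recurse on halves, check the dividing strip) achieves O(n log n).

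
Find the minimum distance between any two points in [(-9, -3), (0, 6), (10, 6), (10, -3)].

Computing all pairwise distances among 4 points:

d((-9, -3), (0, 6)) = 12.7279
d((-9, -3), (10, 6)) = 21.0238
d((-9, -3), (10, -3)) = 19.0
d((0, 6), (10, 6)) = 10.0
d((0, 6), (10, -3)) = 13.4536
d((10, 6), (10, -3)) = 9.0 <-- minimum

Closest pair: (10, 6) and (10, -3) with distance 9.0

The closest pair is (10, 6) and (10, -3) with Euclidean distance 9.0. For 4 points, brute-force pairwise comparison is shown above. For large n, the divide-and-conquer algorithm (sort by x, recurse on halves, check the dividing strip) achieves O(n log n).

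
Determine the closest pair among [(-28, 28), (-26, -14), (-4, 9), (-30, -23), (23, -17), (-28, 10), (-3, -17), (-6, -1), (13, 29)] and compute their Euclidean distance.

Computing all pairwise distances among 9 points:

d((-28, 28), (-26, -14)) = 42.0476
d((-28, 28), (-4, 9)) = 30.6105
d((-28, 28), (-30, -23)) = 51.0392
d((-28, 28), (23, -17)) = 68.0147
d((-28, 28), (-28, 10)) = 18.0
d((-28, 28), (-3, -17)) = 51.4782
d((-28, 28), (-6, -1)) = 36.4005
d((-28, 28), (13, 29)) = 41.0122
d((-26, -14), (-4, 9)) = 31.8277
d((-26, -14), (-30, -23)) = 9.8489 <-- minimum
d((-26, -14), (23, -17)) = 49.0918
d((-26, -14), (-28, 10)) = 24.0832
d((-26, -14), (-3, -17)) = 23.1948
d((-26, -14), (-6, -1)) = 23.8537
d((-26, -14), (13, 29)) = 58.0517
d((-4, 9), (-30, -23)) = 41.2311
d((-4, 9), (23, -17)) = 37.4833
d((-4, 9), (-28, 10)) = 24.0208
d((-4, 9), (-3, -17)) = 26.0192
d((-4, 9), (-6, -1)) = 10.198
d((-4, 9), (13, 29)) = 26.2488
d((-30, -23), (23, -17)) = 53.3385
d((-30, -23), (-28, 10)) = 33.0606
d((-30, -23), (-3, -17)) = 27.6586
d((-30, -23), (-6, -1)) = 32.5576
d((-30, -23), (13, 29)) = 67.4759
d((23, -17), (-28, 10)) = 57.7062
d((23, -17), (-3, -17)) = 26.0
d((23, -17), (-6, -1)) = 33.121
d((23, -17), (13, 29)) = 47.0744
d((-28, 10), (-3, -17)) = 36.7967
d((-28, 10), (-6, -1)) = 24.5967
d((-28, 10), (13, 29)) = 45.1885
d((-3, -17), (-6, -1)) = 16.2788
d((-3, -17), (13, 29)) = 48.7032
d((-6, -1), (13, 29)) = 35.5106

Closest pair: (-26, -14) and (-30, -23) with distance 9.8489

The closest pair is (-26, -14) and (-30, -23) with Euclidean distance 9.8489. For 9 points, brute-force pairwise comparison is shown above. For large n, the divide-and-conquer algorithm (sort by x, recurse on halves, check the dividing strip) achieves O(n log n).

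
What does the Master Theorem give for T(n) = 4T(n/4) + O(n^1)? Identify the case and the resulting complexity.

Master Theorem for T(n) = 4T(n/4) + O(n^1):

a = 4, b = 4, c = 1
log_b(a) = log_4(4) = 1.0000

Case 2: c = 1 = log_4(4) = 1.0000
T(n) = O(n^1 log n) = O(n log n)

For T(n) = 4T(n/4) + O(n^1): log_4(4) = 1.0000. This is Case 2 of the Master Theorem (c = log_b(a), equal work at all levels), giving O(n log n).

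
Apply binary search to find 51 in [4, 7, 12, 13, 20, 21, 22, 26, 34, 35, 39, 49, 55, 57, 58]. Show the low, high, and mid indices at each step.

Binary search for 51 in [4, 7, 12, 13, 20, 21, 22, 26, 34, 35, 39, 49, 55, 57, 58]:

lo=0, hi=14, mid=7, arr[mid]=26 -> 26 < 51, search right half
lo=8, hi=14, mid=11, arr[mid]=49 -> 49 < 51, search right half
lo=12, hi=14, mid=13, arr[mid]=57 -> 57 > 51, search left half
lo=12, hi=12, mid=12, arr[mid]=55 -> 55 > 51, search left half
lo=12 > hi=11, target 51 not found

Binary search determines that 51 is not in the array after 4 comparisons. The search space was exhausted without finding the target.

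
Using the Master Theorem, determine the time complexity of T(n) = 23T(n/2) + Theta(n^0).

Master Theorem for T(n) = 23T(n/2) + O(n^0):

a = 23, b = 2, c = 0
log_b(a) = log_2(23) = 4.5236

Case 1: c = 0 < log_2(23) = 4.5236
T(n) = O(n^(log_2 23))

For T(n) = 23T(n/2) + O(n^0): log_2(23) = 4.5236. This is Case 1 of the Master Theorem (c < log_b(a), work dominated by leaves), giving O(n^(log_2 23)).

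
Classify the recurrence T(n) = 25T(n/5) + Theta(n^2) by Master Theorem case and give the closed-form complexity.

Master Theorem for T(n) = 25T(n/5) + O(n^2):

a = 25, b = 5, c = 2
log_b(a) = log_5(25) = 2.0000

Case 2: c = 2 = log_5(25) = 2.0000
T(n) = O(n^2 log n) = O(n^2 log n)

For T(n) = 25T(n/5) + O(n^2): log_5(25) = 2.0000. This is Case 2 of the Master Theorem (c = log_b(a), equal work at all levels), giving O(n^2 log n).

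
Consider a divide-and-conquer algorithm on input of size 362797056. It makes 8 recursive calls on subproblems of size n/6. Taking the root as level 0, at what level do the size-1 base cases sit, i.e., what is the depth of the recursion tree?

For divide and conquer with division factor 6:

Problem sizes at each level:
Level 0: 362797056
Level 1: 60466176
Level 2: 10077696
Level 3: 1679616
Level 4: 279936
Level 5: 46656
Level 6: 7776
Level 7: 1296
Level 8: 216
Level 9: 36
Level 10: 6
Level 11: 1

The root is level 0 and the size-1 base case is level 11 (the tree spans levels 0 through 11, i.e. 12 levels counting the root), so the depth is the number of divisions: log_6(362797056) = 11

The recursion tree depth is log_6(362797056) = 11. At each level, the problem size is divided by 6, so it takes 11 divisions to reduce to a base case of size 1. The algorithm makes 8 recursive calls at each level.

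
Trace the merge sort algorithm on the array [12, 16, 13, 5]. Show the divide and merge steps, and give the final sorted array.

Merge sort trace:

Split: [12, 16, 13, 5] -> [12, 16] and [13, 5]
  Split: [12, 16] -> [12] and [16]
  Merge: [12] + [16] -> [12, 16]
  Split: [13, 5] -> [13] and [5]
  Merge: [13] + [5] -> [5, 13]
Merge: [12, 16] + [5, 13] -> [5, 12, 13, 16]

Final sorted array: [5, 12, 13, 16]

The merge sort proceeds by recursively splitting the array and merging sorted halves.
After all merges, the sorted array is [5, 12, 13, 16].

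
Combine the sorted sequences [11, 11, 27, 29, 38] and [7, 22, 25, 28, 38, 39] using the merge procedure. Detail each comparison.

Merging process:

Compare 11 vs 7: take 7 from right. Merged: [7]
Compare 11 vs 22: take 11 from left. Merged: [7, 11]
Compare 11 vs 22: take 11 from left. Merged: [7, 11, 11]
Compare 27 vs 22: take 22 from right. Merged: [7, 11, 11, 22]
Compare 27 vs 25: take 25 from right. Merged: [7, 11, 11, 22, 25]
Compare 27 vs 28: take 27 from left. Merged: [7, 11, 11, 22, 25, 27]
Compare 29 vs 28: take 28 from right. Merged: [7, 11, 11, 22, 25, 27, 28]
Compare 29 vs 38: take 29 from left. Merged: [7, 11, 11, 22, 25, 27, 28, 29]
Compare 38 vs 38: take 38 from left. Merged: [7, 11, 11, 22, 25, 27, 28, 29, 38]
Append remaining from right: [38, 39]. Merged: [7, 11, 11, 22, 25, 27, 28, 29, 38, 38, 39]

Final merged array: [7, 11, 11, 22, 25, 27, 28, 29, 38, 38, 39]
Total comparisons: 9

The merged array is [7, 11, 11, 22, 25, 27, 28, 29, 38, 38, 39], requiring 9 comparisons. The merge step runs in O(n) time where n is the total number of elements.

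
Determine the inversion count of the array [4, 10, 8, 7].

Finding inversions in [4, 10, 8, 7]:

(1, 2): arr[1]=10 > arr[2]=8
(1, 3): arr[1]=10 > arr[3]=7
(2, 3): arr[2]=8 > arr[3]=7

Total inversions: 3

The array has 3 inversion(s): (1,2), (1,3), (2,3). Each pair (i,j) satisfies i < j and arr[i] > arr[j].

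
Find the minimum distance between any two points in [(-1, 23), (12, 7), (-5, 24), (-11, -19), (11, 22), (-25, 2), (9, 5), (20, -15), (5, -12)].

Computing all pairwise distances among 9 points:

d((-1, 23), (12, 7)) = 20.6155
d((-1, 23), (-5, 24)) = 4.1231
d((-1, 23), (-11, -19)) = 43.1741
d((-1, 23), (11, 22)) = 12.0416
d((-1, 23), (-25, 2)) = 31.8904
d((-1, 23), (9, 5)) = 20.5913
d((-1, 23), (20, -15)) = 43.4166
d((-1, 23), (5, -12)) = 35.5106
d((12, 7), (-5, 24)) = 24.0416
d((12, 7), (-11, -19)) = 34.7131
d((12, 7), (11, 22)) = 15.0333
d((12, 7), (-25, 2)) = 37.3363
d((12, 7), (9, 5)) = 3.6056 <-- minimum
d((12, 7), (20, -15)) = 23.4094
d((12, 7), (5, -12)) = 20.2485
d((-5, 24), (-11, -19)) = 43.4166
d((-5, 24), (11, 22)) = 16.1245
d((-5, 24), (-25, 2)) = 29.7321
d((-5, 24), (9, 5)) = 23.6008
d((-5, 24), (20, -15)) = 46.3249
d((-5, 24), (5, -12)) = 37.3631
d((-11, -19), (11, 22)) = 46.5296
d((-11, -19), (-25, 2)) = 25.2389
d((-11, -19), (9, 5)) = 31.241
d((-11, -19), (20, -15)) = 31.257
d((-11, -19), (5, -12)) = 17.4642
d((11, 22), (-25, 2)) = 41.1825
d((11, 22), (9, 5)) = 17.1172
d((11, 22), (20, -15)) = 38.0789
d((11, 22), (5, -12)) = 34.5254
d((-25, 2), (9, 5)) = 34.1321
d((-25, 2), (20, -15)) = 48.1041
d((-25, 2), (5, -12)) = 33.1059
d((9, 5), (20, -15)) = 22.8254
d((9, 5), (5, -12)) = 17.4642
d((20, -15), (5, -12)) = 15.2971

Closest pair: (12, 7) and (9, 5) with distance 3.6056

The closest pair is (12, 7) and (9, 5) with Euclidean distance 3.6056. For 9 points, brute-force pairwise comparison is shown above. For large n, the divide-and-conquer algorithm (sort by x, recurse on halves, check the dividing strip) achieves O(n log n).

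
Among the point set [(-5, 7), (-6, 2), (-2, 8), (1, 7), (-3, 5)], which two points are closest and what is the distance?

Computing all pairwise distances among 5 points:

d((-5, 7), (-6, 2)) = 5.099
d((-5, 7), (-2, 8)) = 3.1623
d((-5, 7), (1, 7)) = 6.0
d((-5, 7), (-3, 5)) = 2.8284 <-- minimum
d((-6, 2), (-2, 8)) = 7.2111
d((-6, 2), (1, 7)) = 8.6023
d((-6, 2), (-3, 5)) = 4.2426
d((-2, 8), (1, 7)) = 3.1623
d((-2, 8), (-3, 5)) = 3.1623
d((1, 7), (-3, 5)) = 4.4721

Closest pair: (-5, 7) and (-3, 5) with distance 2.8284

The closest pair is (-5, 7) and (-3, 5) with Euclidean distance 2.8284. For 5 points, brute-force pairwise comparison is shown above. For large n, the divide-and-conquer algorithm (sort by x, recurse on halves, check the dividing strip) achieves O(n log n).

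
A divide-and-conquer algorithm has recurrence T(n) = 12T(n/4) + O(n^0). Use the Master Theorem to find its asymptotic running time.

Master Theorem for T(n) = 12T(n/4) + O(n^0):

a = 12, b = 4, c = 0
log_b(a) = log_4(12) = 1.7925

Case 1: c = 0 < log_4(12) = 1.7925
T(n) = O(n^(log_4 12))

For T(n) = 12T(n/4) + O(n^0): log_4(12) = 1.7925. This is Case 1 of the Master Theorem (c < log_b(a), work dominated by leaves), giving O(n^(log_4 12)).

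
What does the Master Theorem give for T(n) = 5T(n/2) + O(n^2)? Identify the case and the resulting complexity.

Master Theorem for T(n) = 5T(n/2) + O(n^2):

a = 5, b = 2, c = 2
log_b(a) = log_2(5) = 2.3219

Case 1: c = 2 < log_2(5) = 2.3219
T(n) = O(n^(log_2 5))

For T(n) = 5T(n/2) + O(n^2): log_2(5) = 2.3219. This is Case 1 of the Master Theorem (c < log_b(a), work dominated by leaves), giving O(n^(log_2 5)).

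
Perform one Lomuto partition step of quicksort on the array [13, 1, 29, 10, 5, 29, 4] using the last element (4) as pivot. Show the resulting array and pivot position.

Lomuto partition with pivot = 4:

Initial array: [13, 1, 29, 10, 5, 29, 4]

arr[0]=13 > 4: no swap
arr[1]=1 <= 4: swap with position 0, array becomes [1, 13, 29, 10, 5, 29, 4]
arr[2]=29 > 4: no swap
arr[3]=10 > 4: no swap
arr[4]=5 > 4: no swap
arr[5]=29 > 4: no swap

Place pivot at position 1: [1, 4, 29, 10, 5, 29, 13]
Pivot position: 1

After partitioning with pivot 4, the array becomes [1, 4, 29, 10, 5, 29, 13]. The pivot is placed at index 1. All elements to the left of the pivot are <= 4, and all elements to the right are > 4.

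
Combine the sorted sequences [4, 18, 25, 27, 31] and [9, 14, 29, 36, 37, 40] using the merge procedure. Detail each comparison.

Merging process:

Compare 4 vs 9: take 4 from left. Merged: [4]
Compare 18 vs 9: take 9 from right. Merged: [4, 9]
Compare 18 vs 14: take 14 from right. Merged: [4, 9, 14]
Compare 18 vs 29: take 18 from left. Merged: [4, 9, 14, 18]
Compare 25 vs 29: take 25 from left. Merged: [4, 9, 14, 18, 25]
Compare 27 vs 29: take 27 from left. Merged: [4, 9, 14, 18, 25, 27]
Compare 31 vs 29: take 29 from right. Merged: [4, 9, 14, 18, 25, 27, 29]
Compare 31 vs 36: take 31 from left. Merged: [4, 9, 14, 18, 25, 27, 29, 31]
Append remaining from right: [36, 37, 40]. Merged: [4, 9, 14, 18, 25, 27, 29, 31, 36, 37, 40]

Final merged array: [4, 9, 14, 18, 25, 27, 29, 31, 36, 37, 40]
Total comparisons: 8

The merged array is [4, 9, 14, 18, 25, 27, 29, 31, 36, 37, 40], requiring 8 comparisons. The merge step runs in O(n) time where n is the total number of elements.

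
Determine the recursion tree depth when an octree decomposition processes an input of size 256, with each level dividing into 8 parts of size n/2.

For divide and conquer with division factor 2:

Problem sizes at each level:
Level 0: 256
Level 1: 128
Level 2: 64
Level 3: 32
Level 4: 16
Level 5: 8
Level 6: 4
Level 7: 2
Level 8: 1

The root is level 0 and the size-1 base case is level 8 (the tree spans levels 0 through 8, i.e. 9 levels counting the root), so the depth is the number of divisions: log_2(256) = 8

The recursion tree depth is log_2(256) = 8. At each level, the problem size is divided by 2, so it takes 8 divisions to reduce to a base case of size 1. The algorithm makes 8 recursive calls at each level.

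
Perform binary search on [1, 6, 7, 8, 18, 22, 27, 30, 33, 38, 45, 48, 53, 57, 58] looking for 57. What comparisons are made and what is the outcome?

Binary search for 57 in [1, 6, 7, 8, 18, 22, 27, 30, 33, 38, 45, 48, 53, 57, 58]:

lo=0, hi=14, mid=7, arr[mid]=30 -> 30 < 57, search right half
lo=8, hi=14, mid=11, arr[mid]=48 -> 48 < 57, search right half
lo=12, hi=14, mid=13, arr[mid]=57 -> Found target at index 13!

Binary search finds 57 at index 13 after 3 comparisons. The search repeatedly halves the search space by comparing with the middle element.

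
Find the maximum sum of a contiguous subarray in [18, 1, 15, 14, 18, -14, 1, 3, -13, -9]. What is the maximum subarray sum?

Using Kadane's algorithm on [18, 1, 15, 14, 18, -14, 1, 3, -13, -9]:

Scanning through the array:
Position 1 (value 1): max_ending_here = 19, max_so_far = 19
Position 2 (value 15): max_ending_here = 34, max_so_far = 34
Position 3 (value 14): max_ending_here = 48, max_so_far = 48
Position 4 (value 18): max_ending_here = 66, max_so_far = 66
Position 5 (value -14): max_ending_here = 52, max_so_far = 66
Position 6 (value 1): max_ending_here = 53, max_so_far = 66
Position 7 (value 3): max_ending_here = 56, max_so_far = 66
Position 8 (value -13): max_ending_here = 43, max_so_far = 66
Position 9 (value -9): max_ending_here = 34, max_so_far = 66

Maximum subarray: [18, 1, 15, 14, 18]
Maximum sum: 66

The maximum subarray is [18, 1, 15, 14, 18] with sum 66. This subarray runs from index 0 to index 4.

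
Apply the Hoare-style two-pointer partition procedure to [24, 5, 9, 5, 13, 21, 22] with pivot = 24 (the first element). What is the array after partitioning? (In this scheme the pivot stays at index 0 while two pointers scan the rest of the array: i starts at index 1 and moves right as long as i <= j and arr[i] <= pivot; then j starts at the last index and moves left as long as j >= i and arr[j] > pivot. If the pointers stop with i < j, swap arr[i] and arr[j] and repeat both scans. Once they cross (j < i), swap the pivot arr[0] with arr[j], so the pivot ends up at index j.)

Hoare-style two-pointer partition with pivot = 24:

Initial array: [24, 5, 9, 5, 13, 21, 22]

Pointers start at i = 1, j = 6.
i ends at 7, j ends at 6: the pointers have crossed (j < i), so scanning stops.

Swap pivot arr[0] with arr[6] to place pivot at position 6: [22, 5, 9, 5, 13, 21, 24]
Pivot position: 6

After partitioning with pivot 24, the array becomes [22, 5, 9, 5, 13, 21, 24]. The pivot is placed at index 6. All elements to the left of the pivot are <= 24, and all elements to the right are > 24.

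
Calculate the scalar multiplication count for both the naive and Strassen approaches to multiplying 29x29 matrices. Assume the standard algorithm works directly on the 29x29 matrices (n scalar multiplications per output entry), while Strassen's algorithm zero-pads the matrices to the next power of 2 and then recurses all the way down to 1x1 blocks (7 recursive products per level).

Matrix multiplication for 29x29 matrices:

Strassen's algorithm requires power-of-2 dimensions. Pad 29x29 to 32x32 (next power of 2).

Standard algorithm: 29^3 = 24389 multiplications
Strassen's algorithm: 7^(log2(32)) = 7^5 = 16807 multiplications
Savings: 24389 - 16807 = 7582 multiplications

Standard: 24389 multiplications (29^3). Strassen: 16807 multiplications (7^5, after padding to 32x32). Strassen reduces 8 recursive multiplications to 7 at each level.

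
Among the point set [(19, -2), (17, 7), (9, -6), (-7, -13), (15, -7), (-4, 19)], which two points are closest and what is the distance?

Computing all pairwise distances among 6 points:

d((19, -2), (17, 7)) = 9.2195
d((19, -2), (9, -6)) = 10.7703
d((19, -2), (-7, -13)) = 28.2312
d((19, -2), (15, -7)) = 6.4031
d((19, -2), (-4, 19)) = 31.1448
d((17, 7), (9, -6)) = 15.2643
d((17, 7), (-7, -13)) = 31.241
d((17, 7), (15, -7)) = 14.1421
d((17, 7), (-4, 19)) = 24.1868
d((9, -6), (-7, -13)) = 17.4642
d((9, -6), (15, -7)) = 6.0828 <-- minimum
d((9, -6), (-4, 19)) = 28.178
d((-7, -13), (15, -7)) = 22.8035
d((-7, -13), (-4, 19)) = 32.1403
d((15, -7), (-4, 19)) = 32.2025

Closest pair: (9, -6) and (15, -7) with distance 6.0828

The closest pair is (9, -6) and (15, -7) with Euclidean distance 6.0828. For 6 points, brute-force pairwise comparison is shown above. For large n, the divide-and-conquer algorithm (sort by x, recurse on halves, check the dividing strip) achieves O(n log n).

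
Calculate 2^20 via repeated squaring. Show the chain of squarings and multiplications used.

Computing 2^20 by squaring (build up from 2^1; each line after the first costs one multiplication):

2^1 = 2
2^2 = (2^1)^2 = 2^2 = 4
2^4 = (2^2)^2 = 4^2 = 16
2^5 = 2 * 2^4 = 2 * 16 = 32
2^10 = (2^5)^2 = 32^2 = 1024
2^20 = (2^10)^2 = 1024^2 = 1048576

Result: 1048576
Multiplications needed: 5 (5 lines after 2^1)

2^20 = 1048576. Using exponentiation by squaring, this requires 5 multiplications. The key idea: if the exponent is even, square the half-power; if odd, multiply by the base once.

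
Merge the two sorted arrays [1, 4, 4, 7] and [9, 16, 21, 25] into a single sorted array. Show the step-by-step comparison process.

Merging process:

Compare 1 vs 9: take 1 from left. Merged: [1]
Compare 4 vs 9: take 4 from left. Merged: [1, 4]
Compare 4 vs 9: take 4 from left. Merged: [1, 4, 4]
Compare 7 vs 9: take 7 from left. Merged: [1, 4, 4, 7]
Append remaining from right: [9, 16, 21, 25]. Merged: [1, 4, 4, 7, 9, 16, 21, 25]

Final merged array: [1, 4, 4, 7, 9, 16, 21, 25]
Total comparisons: 4

The merged array is [1, 4, 4, 7, 9, 16, 21, 25], requiring 4 comparisons. The merge step runs in O(n) time where n is the total number of elements.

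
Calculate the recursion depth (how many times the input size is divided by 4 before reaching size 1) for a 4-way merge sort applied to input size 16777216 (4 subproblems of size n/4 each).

For divide and conquer with division factor 4:

Problem sizes at each level:
Level 0: 16777216
Level 1: 4194304
Level 2: 1048576
Level 3: 262144
Level 4: 65536
Level 5: 16384
Level 6: 4096
Level 7: 1024
Level 8: 256
Level 9: 64
Level 10: 16
Level 11: 4
Level 12: 1

The root is level 0 and the size-1 base case is level 12 (the tree spans levels 0 through 12, i.e. 13 levels counting the root), so the depth is the number of divisions: log_4(16777216) = 12

The recursion tree depth is log_4(16777216) = 12. At each level, the problem size is divided by 4, so it takes 12 divisions to reduce to a base case of size 1. The algorithm makes 4 recursive calls at each level.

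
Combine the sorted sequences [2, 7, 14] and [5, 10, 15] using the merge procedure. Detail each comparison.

Merging process:

Compare 2 vs 5: take 2 from left. Merged: [2]
Compare 7 vs 5: take 5 from right. Merged: [2, 5]
Compare 7 vs 10: take 7 from left. Merged: [2, 5, 7]
Compare 14 vs 10: take 10 from right. Merged: [2, 5, 7, 10]
Compare 14 vs 15: take 14 from left. Merged: [2, 5, 7, 10, 14]
Append remaining from right: [15]. Merged: [2, 5, 7, 10, 14, 15]

Final merged array: [2, 5, 7, 10, 14, 15]
Total comparisons: 5

The merged array is [2, 5, 7, 10, 14, 15], requiring 5 comparisons. The merge step runs in O(n) time where n is the total number of elements.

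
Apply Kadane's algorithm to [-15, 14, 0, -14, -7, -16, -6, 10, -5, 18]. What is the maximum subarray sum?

Using Kadane's algorithm on [-15, 14, 0, -14, -7, -16, -6, 10, -5, 18]:

Scanning through the array:
Position 1 (value 14): max_ending_here = 14, max_so_far = 14
Position 2 (value 0): max_ending_here = 14, max_so_far = 14
Position 3 (value -14): max_ending_here = 0, max_so_far = 14
Position 4 (value -7): max_ending_here = -7, max_so_far = 14
Position 5 (value -16): max_ending_here = -16, max_so_far = 14
Position 6 (value -6): max_ending_here = -6, max_so_far = 14
Position 7 (value 10): max_ending_here = 10, max_so_far = 14
Position 8 (value -5): max_ending_here = 5, max_so_far = 14
Position 9 (value 18): max_ending_here = 23, max_so_far = 23

Maximum subarray: [10, -5, 18]
Maximum sum: 23

The maximum subarray is [10, -5, 18] with sum 23. This subarray runs from index 7 to index 9.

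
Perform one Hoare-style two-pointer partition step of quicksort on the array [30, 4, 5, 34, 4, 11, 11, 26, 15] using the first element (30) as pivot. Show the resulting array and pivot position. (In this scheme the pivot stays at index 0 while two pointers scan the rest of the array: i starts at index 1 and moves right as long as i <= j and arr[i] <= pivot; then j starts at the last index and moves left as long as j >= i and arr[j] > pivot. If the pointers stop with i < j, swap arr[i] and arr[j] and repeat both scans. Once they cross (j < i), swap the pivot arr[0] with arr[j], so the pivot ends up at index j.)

Hoare-style two-pointer partition with pivot = 30:

Initial array: [30, 4, 5, 34, 4, 11, 11, 26, 15]

Pointers start at i = 1, j = 8.
i stops at index 3 (arr[3]=34 > 30), j stops at index 8 (arr[8]=15 <= 30): swap arr[3] and arr[8], array becomes [30, 4, 5, 15, 4, 11, 11, 26, 34]
i ends at 8, j ends at 7: the pointers have crossed (j < i), so scanning stops.

Swap pivot arr[0] with arr[7] to place pivot at position 7: [26, 4, 5, 15, 4, 11, 11, 30, 34]
Pivot position: 7

After partitioning with pivot 30, the array becomes [26, 4, 5, 15, 4, 11, 11, 30, 34]. The pivot is placed at index 7. All elements to the left of the pivot are <= 30, and all elements to the right are > 30.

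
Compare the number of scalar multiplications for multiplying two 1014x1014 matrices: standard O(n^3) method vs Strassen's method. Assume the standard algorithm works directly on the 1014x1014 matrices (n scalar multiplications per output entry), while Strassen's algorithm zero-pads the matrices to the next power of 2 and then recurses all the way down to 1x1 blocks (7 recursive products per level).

Matrix multiplication for 1014x1014 matrices:

Strassen's algorithm requires power-of-2 dimensions. Pad 1014x1014 to 1024x1024 (next power of 2).

Standard algorithm: 1014^3 = 1042590744 multiplications
Strassen's algorithm: 7^(log2(1024)) = 7^10 = 282475249 multiplications
Savings: 1042590744 - 282475249 = 760115495 multiplications

Standard: 1042590744 multiplications (1014^3). Strassen: 282475249 multiplications (7^10, after padding to 1024x1024). Strassen reduces 8 recursive multiplications to 7 at each level.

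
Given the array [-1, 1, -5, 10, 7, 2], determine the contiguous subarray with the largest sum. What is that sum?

Using Kadane's algorithm on [-1, 1, -5, 10, 7, 2]:

Scanning through the array:
Position 1 (value 1): max_ending_here = 1, max_so_far = 1
Position 2 (value -5): max_ending_here = -4, max_so_far = 1
Position 3 (value 10): max_ending_here = 10, max_so_far = 10
Position 4 (value 7): max_ending_here = 17, max_so_far = 17
Position 5 (value 2): max_ending_here = 19, max_so_far = 19

Maximum subarray: [10, 7, 2]
Maximum sum: 19

The maximum subarray is [10, 7, 2] with sum 19. This subarray runs from index 3 to index 5.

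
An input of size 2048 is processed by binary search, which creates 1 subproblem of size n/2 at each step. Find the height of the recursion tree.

For divide and conquer with division factor 2:

Problem sizes at each level:
Level 0: 2048
Level 1: 1024
Level 2: 512
Level 3: 256
Level 4: 128
Level 5: 64
Level 6: 32
Level 7: 16
Level 8: 8
Level 9: 4
Level 10: 2
Level 11: 1

The root is level 0 and the size-1 base case is level 11 (the tree spans levels 0 through 11, i.e. 12 levels counting the root), so the depth is the number of divisions: log_2(2048) = 11

The recursion tree depth is log_2(2048) = 11. At each level, the problem size is divided by 2, so it takes 11 divisions to reduce to a base case of size 1. The algorithm makes 1 recursive call at each level.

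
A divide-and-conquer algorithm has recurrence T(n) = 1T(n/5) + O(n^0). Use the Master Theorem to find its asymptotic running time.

Master Theorem for T(n) = 1T(n/5) + O(n^0):

a = 1, b = 5, c = 0
log_b(a) = log_5(1) = 0.0000

Case 2: c = 0 = log_5(1) = 0.0000
T(n) = O(n^0 log n) = O(log n)

For T(n) = 1T(n/5) + O(n^0): log_5(1) = 0.0000. This is Case 2 of the Master Theorem (c = log_b(a), equal work at all levels), giving O(log n).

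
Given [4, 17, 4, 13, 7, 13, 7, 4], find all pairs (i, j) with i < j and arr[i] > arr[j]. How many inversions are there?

Finding inversions in [4, 17, 4, 13, 7, 13, 7, 4]:

(1, 2): arr[1]=17 > arr[2]=4
(1, 3): arr[1]=17 > arr[3]=13
(1, 4): arr[1]=17 > arr[4]=7
(1, 5): arr[1]=17 > arr[5]=13
(1, 6): arr[1]=17 > arr[6]=7
(1, 7): arr[1]=17 > arr[7]=4
(3, 4): arr[3]=13 > arr[4]=7
(3, 6): arr[3]=13 > arr[6]=7
(3, 7): arr[3]=13 > arr[7]=4
(4, 7): arr[4]=7 > arr[7]=4
(5, 6): arr[5]=13 > arr[6]=7
(5, 7): arr[5]=13 > arr[7]=4
(6, 7): arr[6]=7 > arr[7]=4

Total inversions: 13

The array has 13 inversion(s): (1,2), (1,3), (1,4), (1,5), (1,6), (1,7), (3,4), (3,6), (3,7), (4,7), (5,6), (5,7), (6,7). Each pair (i,j) satisfies i < j and arr[i] > arr[j].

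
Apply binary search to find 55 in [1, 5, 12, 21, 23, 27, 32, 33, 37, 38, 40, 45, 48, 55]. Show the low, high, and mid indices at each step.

Binary search for 55 in [1, 5, 12, 21, 23, 27, 32, 33, 37, 38, 40, 45, 48, 55]:

lo=0, hi=13, mid=6, arr[mid]=32 -> 32 < 55, search right half
lo=7, hi=13, mid=10, arr[mid]=40 -> 40 < 55, search right half
lo=11, hi=13, mid=12, arr[mid]=48 -> 48 < 55, search right half
lo=13, hi=13, mid=13, arr[mid]=55 -> Found target at index 13!

Binary search finds 55 at index 13 after 4 comparisons. The search repeatedly halves the search space by comparing with the middle element.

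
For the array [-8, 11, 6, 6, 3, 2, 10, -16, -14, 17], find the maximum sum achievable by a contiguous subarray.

Using Kadane's algorithm on [-8, 11, 6, 6, 3, 2, 10, -16, -14, 17]:

Scanning through the array:
Position 1 (value 11): max_ending_here = 11, max_so_far = 11
Position 2 (value 6): max_ending_here = 17, max_so_far = 17
Position 3 (value 6): max_ending_here = 23, max_so_far = 23
Position 4 (value 3): max_ending_here = 26, max_so_far = 26
Position 5 (value 2): max_ending_here = 28, max_so_far = 28
Position 6 (value 10): max_ending_here = 38, max_so_far = 38
Position 7 (value -16): max_ending_here = 22, max_so_far = 38
Position 8 (value -14): max_ending_here = 8, max_so_far = 38
Position 9 (value 17): max_ending_here = 25, max_so_far = 38

Maximum subarray: [11, 6, 6, 3, 2, 10]
Maximum sum: 38

The maximum subarray is [11, 6, 6, 3, 2, 10] with sum 38. This subarray runs from index 1 to index 6.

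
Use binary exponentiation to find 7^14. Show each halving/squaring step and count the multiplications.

Computing 7^14 by squaring (build up from 7^1; each line after the first costs one multiplication):

7^1 = 7
7^2 = (7^1)^2 = 7^2 = 49
7^3 = 7 * 7^2 = 7 * 49 = 343
7^6 = (7^3)^2 = 343^2 = 117649
7^7 = 7 * 7^6 = 7 * 117649 = 823543
7^14 = (7^7)^2 = 823543^2 = 678223072849

Result: 678223072849
Multiplications needed: 5 (5 lines after 7^1)

7^14 = 678223072849. Using exponentiation by squaring, this requires 5 multiplications. The key idea: if the exponent is even, square the half-power; if odd, multiply by the base once.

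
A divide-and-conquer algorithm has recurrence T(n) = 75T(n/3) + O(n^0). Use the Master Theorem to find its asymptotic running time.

Master Theorem for T(n) = 75T(n/3) + O(n^0):

a = 75, b = 3, c = 0
log_b(a) = log_3(75) = 3.9299

Case 1: c = 0 < log_3(75) = 3.9299
T(n) = O(n^(log_3 75))

For T(n) = 75T(n/3) + O(n^0): log_3(75) = 3.9299. This is Case 1 of the Master Theorem (c < log_b(a), work dominated by leaves), giving O(n^(log_3 75)).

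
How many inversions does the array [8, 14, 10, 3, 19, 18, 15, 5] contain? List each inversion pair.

Finding inversions in [8, 14, 10, 3, 19, 18, 15, 5]:

(0, 3): arr[0]=8 > arr[3]=3
(0, 7): arr[0]=8 > arr[7]=5
(1, 2): arr[1]=14 > arr[2]=10
(1, 3): arr[1]=14 > arr[3]=3
(1, 7): arr[1]=14 > arr[7]=5
(2, 3): arr[2]=10 > arr[3]=3
(2, 7): arr[2]=10 > arr[7]=5
(4, 5): arr[4]=19 > arr[5]=18
(4, 6): arr[4]=19 > arr[6]=15
(4, 7): arr[4]=19 > arr[7]=5
(5, 6): arr[5]=18 > arr[6]=15
(5, 7): arr[5]=18 > arr[7]=5
(6, 7): arr[6]=15 > arr[7]=5

Total inversions: 13

The array has 13 inversion(s): (0,3), (0,7), (1,2), (1,3), (1,7), (2,3), (2,7), (4,5), (4,6), (4,7), (5,6), (5,7), (6,7). Each pair (i,j) satisfies i < j and arr[i] > arr[j].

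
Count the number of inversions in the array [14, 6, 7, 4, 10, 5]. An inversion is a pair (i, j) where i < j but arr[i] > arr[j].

Finding inversions in [14, 6, 7, 4, 10, 5]:

(0, 1): arr[0]=14 > arr[1]=6
(0, 2): arr[0]=14 > arr[2]=7
(0, 3): arr[0]=14 > arr[3]=4
(0, 4): arr[0]=14 > arr[4]=10
(0, 5): arr[0]=14 > arr[5]=5
(1, 3): arr[1]=6 > arr[3]=4
(1, 5): arr[1]=6 > arr[5]=5
(2, 3): arr[2]=7 > arr[3]=4
(2, 5): arr[2]=7 > arr[5]=5
(4, 5): arr[4]=10 > arr[5]=5

Total inversions: 10

The array has 10 inversion(s): (0,1), (0,2), (0,3), (0,4), (0,5), (1,3), (1,5), (2,3), (2,5), (4,5). Each pair (i,j) satisfies i < j and arr[i] > arr[j].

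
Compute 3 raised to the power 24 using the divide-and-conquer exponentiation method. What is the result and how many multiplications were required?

Computing 3^24 by squaring (build up from 3^1; each line after the first costs one multiplication):

3^1 = 3
3^2 = (3^1)^2 = 3^2 = 9
3^3 = 3 * 3^2 = 3 * 9 = 27
3^6 = (3^3)^2 = 27^2 = 729
3^12 = (3^6)^2 = 729^2 = 531441
3^24 = (3^12)^2 = 531441^2 = 282429536481

Result: 282429536481
Multiplications needed: 5 (5 lines after 3^1)

3^24 = 282429536481. Using exponentiation by squaring, this requires 5 multiplications. The key idea: if the exponent is even, square the half-power; if odd, multiply by the base once.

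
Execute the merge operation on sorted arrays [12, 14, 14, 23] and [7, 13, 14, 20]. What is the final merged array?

Merging process:

Compare 12 vs 7: take 7 from right. Merged: [7]
Compare 12 vs 13: take 12 from left. Merged: [7, 12]
Compare 14 vs 13: take 13 from right. Merged: [7, 12, 13]
Compare 14 vs 14: take 14 from left. Merged: [7, 12, 13, 14]
Compare 14 vs 14: take 14 from left. Merged: [7, 12, 13, 14, 14]
Compare 23 vs 14: take 14 from right. Merged: [7, 12, 13, 14, 14, 14]
Compare 23 vs 20: take 20 from right. Merged: [7, 12, 13, 14, 14, 14, 20]
Append remaining from left: [23]. Merged: [7, 12, 13, 14, 14, 14, 20, 23]

Final merged array: [7, 12, 13, 14, 14, 14, 20, 23]
Total comparisons: 7

The merged array is [7, 12, 13, 14, 14, 14, 20, 23], requiring 7 comparisons. The merge step runs in O(n) time where n is the total number of elements.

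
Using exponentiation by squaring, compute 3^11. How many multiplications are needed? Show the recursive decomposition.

Computing 3^11 by squaring (build up from 3^1; each line after the first costs one multiplication):

3^1 = 3
3^2 = (3^1)^2 = 3^2 = 9
3^4 = (3^2)^2 = 9^2 = 81
3^5 = 3 * 3^4 = 3 * 81 = 243
3^10 = (3^5)^2 = 243^2 = 59049
3^11 = 3 * 3^10 = 3 * 59049 = 177147

Result: 177147
Multiplications needed: 5 (5 lines after 3^1)

3^11 = 177147. Using exponentiation by squaring, this requires 5 multiplications. The key idea: if the exponent is even, square the half-power; if odd, multiply by the base once.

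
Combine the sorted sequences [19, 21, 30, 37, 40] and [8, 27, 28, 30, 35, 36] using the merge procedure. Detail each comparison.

Merging process:

Compare 19 vs 8: take 8 from right. Merged: [8]
Compare 19 vs 27: take 19 from left. Merged: [8, 19]
Compare 21 vs 27: take 21 from left. Merged: [8, 19, 21]
Compare 30 vs 27: take 27 from right. Merged: [8, 19, 21, 27]
Compare 30 vs 28: take 28 from right. Merged: [8, 19, 21, 27, 28]
Compare 30 vs 30: take 30 from left. Merged: [8, 19, 21, 27, 28, 30]
Compare 37 vs 30: take 30 from right. Merged: [8, 19, 21, 27, 28, 30, 30]
Compare 37 vs 35: take 35 from right. Merged: [8, 19, 21, 27, 28, 30, 30, 35]
Compare 37 vs 36: take 36 from right. Merged: [8, 19, 21, 27, 28, 30, 30, 35, 36]
Append remaining from left: [37, 40]. Merged: [8, 19, 21, 27, 28, 30, 30, 35, 36, 37, 40]

Final merged array: [8, 19, 21, 27, 28, 30, 30, 35, 36, 37, 40]
Total comparisons: 9

The merged array is [8, 19, 21, 27, 28, 30, 30, 35, 36, 37, 40], requiring 9 comparisons. The merge step runs in O(n) time where n is the total number of elements.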